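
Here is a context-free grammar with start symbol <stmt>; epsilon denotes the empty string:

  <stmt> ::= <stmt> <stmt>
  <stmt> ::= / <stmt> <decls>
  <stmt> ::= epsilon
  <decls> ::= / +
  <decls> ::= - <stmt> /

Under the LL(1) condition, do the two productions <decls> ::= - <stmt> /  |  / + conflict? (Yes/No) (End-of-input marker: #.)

FIRST(- <stmt> /) = { - } and FIRST(/ +) = { / }.
The FIRST sets are disjoint and neither alternative is nullable — no conflict.

No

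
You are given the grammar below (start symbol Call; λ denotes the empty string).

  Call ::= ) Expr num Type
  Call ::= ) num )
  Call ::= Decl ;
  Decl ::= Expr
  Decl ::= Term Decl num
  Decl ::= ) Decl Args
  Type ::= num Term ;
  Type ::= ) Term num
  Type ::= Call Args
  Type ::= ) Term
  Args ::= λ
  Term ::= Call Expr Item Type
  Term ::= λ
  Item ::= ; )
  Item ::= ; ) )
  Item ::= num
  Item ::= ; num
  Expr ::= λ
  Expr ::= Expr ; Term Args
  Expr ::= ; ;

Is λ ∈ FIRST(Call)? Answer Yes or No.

No

Nullable nonterminals: Args, Decl, Expr, Term.
No production of Call has an RHS whose symbols are all nullable, so Call is not nullable.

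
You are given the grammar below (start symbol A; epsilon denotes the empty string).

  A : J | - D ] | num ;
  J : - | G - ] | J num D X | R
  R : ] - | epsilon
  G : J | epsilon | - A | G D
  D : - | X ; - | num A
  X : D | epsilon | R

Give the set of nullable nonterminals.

{ A, G, J, R, X }

Directly nullable (have an epsilon-production): R, G, X.
J : R with every symbol nullable, so J is nullable.
A : J with every symbol nullable, so A is nullable.
No other nonterminal has a production whose RHS symbols are all nullable.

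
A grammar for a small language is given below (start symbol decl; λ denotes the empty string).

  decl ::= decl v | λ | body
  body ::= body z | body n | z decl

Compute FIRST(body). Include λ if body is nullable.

{ z }

From body ::= body z: add FIRST(body) = { z }.
From body ::= body n: add FIRST(body) = { z }.
body ::= z decl contributes {z}.
Union: FIRST(body) = { z }.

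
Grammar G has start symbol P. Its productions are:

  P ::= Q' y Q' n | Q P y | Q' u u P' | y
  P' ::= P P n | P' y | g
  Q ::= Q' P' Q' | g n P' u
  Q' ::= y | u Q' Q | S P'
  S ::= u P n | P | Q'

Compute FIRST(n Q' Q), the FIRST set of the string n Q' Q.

n is a terminal; add {n} and stop.

{ n }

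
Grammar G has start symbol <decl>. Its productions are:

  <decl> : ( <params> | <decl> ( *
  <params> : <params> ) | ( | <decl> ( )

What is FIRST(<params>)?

From <params> : <params> ): add FIRST(<params>) = { ( }.
<params> : ( contributes {(}.
From <params> : <decl> ( ): add FIRST(<decl>) = { ( }.
Union: FIRST(<params>) = { ( }.

{ ( }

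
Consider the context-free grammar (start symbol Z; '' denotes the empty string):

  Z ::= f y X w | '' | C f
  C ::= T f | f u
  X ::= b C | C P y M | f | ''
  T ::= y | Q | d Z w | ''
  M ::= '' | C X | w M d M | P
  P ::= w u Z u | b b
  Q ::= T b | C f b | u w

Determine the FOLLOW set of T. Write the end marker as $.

In C ::= T f: add FIRST(f) = { f }.
In Q ::= T b: add FIRST(b) = { b }.
Union: FOLLOW(T) = { b, f }.

{ b, f }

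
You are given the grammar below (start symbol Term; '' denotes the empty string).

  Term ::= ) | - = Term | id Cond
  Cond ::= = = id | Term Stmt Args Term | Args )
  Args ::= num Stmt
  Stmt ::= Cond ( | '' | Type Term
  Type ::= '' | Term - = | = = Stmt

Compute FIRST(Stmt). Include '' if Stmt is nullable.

From Stmt ::= Cond (: add FIRST(Cond) = { ), -, =, id, num }.
Stmt ::= '' contributes ''.
From Stmt ::= Type Term: Type nullable, take FIRST(Type) ∪ FIRST(Term) = { ), -, =, id }.
Union: FIRST(Stmt) = { ), -, =, id, num, '' }.

{ ), -, =, id, num, '' }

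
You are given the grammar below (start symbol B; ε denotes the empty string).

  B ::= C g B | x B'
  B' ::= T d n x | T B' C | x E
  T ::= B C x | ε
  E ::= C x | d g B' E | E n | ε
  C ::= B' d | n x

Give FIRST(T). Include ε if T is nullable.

From T ::= B C x: add FIRST(B) = { d, n, x }.
T ::= ε contributes ε.
Union: FIRST(T) = { d, n, x, ε }.

{ d, n, x, ε }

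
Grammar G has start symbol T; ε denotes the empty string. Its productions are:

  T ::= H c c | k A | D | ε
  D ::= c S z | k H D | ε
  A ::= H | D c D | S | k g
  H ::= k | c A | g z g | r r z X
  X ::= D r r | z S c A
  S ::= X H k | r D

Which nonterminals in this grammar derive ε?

{ D, T }

Directly nullable (have an ε-production): T, D.
No other nonterminal has a production whose RHS symbols are all nullable.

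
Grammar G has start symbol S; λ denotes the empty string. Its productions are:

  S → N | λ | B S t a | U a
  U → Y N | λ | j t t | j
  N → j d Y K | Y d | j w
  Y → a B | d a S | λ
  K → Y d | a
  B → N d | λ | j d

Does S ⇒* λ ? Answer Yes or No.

S has an λ-production, so S ⇒ λ.

Yes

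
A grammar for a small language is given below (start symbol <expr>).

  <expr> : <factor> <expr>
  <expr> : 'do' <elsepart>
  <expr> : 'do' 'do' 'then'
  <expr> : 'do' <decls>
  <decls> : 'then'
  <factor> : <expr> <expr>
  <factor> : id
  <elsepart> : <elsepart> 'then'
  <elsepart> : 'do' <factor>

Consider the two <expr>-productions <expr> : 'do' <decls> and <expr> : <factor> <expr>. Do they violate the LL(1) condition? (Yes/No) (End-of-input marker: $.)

FIRST('do' <decls>) = { 'do' } and FIRST(<factor> <expr>) = { 'do', id }.
Both contain 'do', so the two alternatives are not disjoint — LL(1) conflict.

Yes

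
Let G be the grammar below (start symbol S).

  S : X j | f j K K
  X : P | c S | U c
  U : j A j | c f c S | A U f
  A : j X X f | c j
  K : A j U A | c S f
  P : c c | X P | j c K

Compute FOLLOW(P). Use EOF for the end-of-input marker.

In X : P: P is at the end, add FOLLOW(X) = { c, f, j }.
In P : X P: P is at the end, add FOLLOW(P) = { c, f, j }.
Union: FOLLOW(P) = { c, f, j }.

{ c, f, j }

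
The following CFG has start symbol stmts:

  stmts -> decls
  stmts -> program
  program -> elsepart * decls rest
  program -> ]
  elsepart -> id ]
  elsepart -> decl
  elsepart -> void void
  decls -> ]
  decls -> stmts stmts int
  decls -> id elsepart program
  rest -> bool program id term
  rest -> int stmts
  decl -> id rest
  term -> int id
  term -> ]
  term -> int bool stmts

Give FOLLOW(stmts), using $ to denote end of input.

{ $, *, ], bool, id, int, void }

stmts is the start symbol, so $ ∈ FOLLOW(stmts).
In decls -> stmts stmts int: add FIRST(stmts int) = { ], id, void }.
In decls -> stmts stmts int: add FIRST(int) = { int }.
In rest -> int stmts: stmts is at the end, add FOLLOW(rest) = { $, *, ], bool, id, int, void }.
In term -> int bool stmts: stmts is at the end, add FOLLOW(term) = { $, *, ], bool, id, int, void }.
Union: FOLLOW(stmts) = { $, *, ], bool, id, int, void }.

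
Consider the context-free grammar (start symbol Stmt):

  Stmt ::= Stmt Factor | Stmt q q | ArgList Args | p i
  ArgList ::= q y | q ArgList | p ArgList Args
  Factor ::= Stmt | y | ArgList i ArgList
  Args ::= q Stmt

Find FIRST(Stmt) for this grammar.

{ p, q }

From Stmt ::= Stmt Factor: add FIRST(Stmt) = { p, q }.
From Stmt ::= Stmt q q: add FIRST(Stmt) = { p, q }.
From Stmt ::= ArgList Args: add FIRST(ArgList) = { p, q }.
Stmt ::= p i contributes {p}.
Union: FIRST(Stmt) = { p, q }.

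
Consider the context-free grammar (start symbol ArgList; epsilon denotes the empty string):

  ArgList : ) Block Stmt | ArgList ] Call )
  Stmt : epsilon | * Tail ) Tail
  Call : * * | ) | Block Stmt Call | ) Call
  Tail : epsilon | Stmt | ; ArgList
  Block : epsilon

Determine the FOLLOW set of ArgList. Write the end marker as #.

{ #, ), *, ] }

ArgList is the start symbol, so # ∈ FOLLOW(ArgList).
In ArgList : ArgList ] Call ): add FIRST(] Call )) = { ] }.
In Tail : ; ArgList: ArgList is at the end, add FOLLOW(Tail) = { #, ), *, ] }.
Union: FOLLOW(ArgList) = { #, ), *, ] }.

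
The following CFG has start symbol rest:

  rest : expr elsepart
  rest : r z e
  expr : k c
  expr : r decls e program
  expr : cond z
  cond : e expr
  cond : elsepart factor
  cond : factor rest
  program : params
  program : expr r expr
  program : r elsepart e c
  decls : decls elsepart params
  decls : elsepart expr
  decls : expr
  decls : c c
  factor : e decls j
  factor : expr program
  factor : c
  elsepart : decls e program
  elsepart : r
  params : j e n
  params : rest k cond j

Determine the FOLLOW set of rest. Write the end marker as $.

rest is the start symbol, so $ ∈ FOLLOW(rest).
In cond : factor rest: rest is at the end, add FOLLOW(cond) = { j, z }.
In params : rest k cond j: add FIRST(k cond j) = { k }.
Union: FOLLOW(rest) = { $, j, k, z }.

{ $, j, k, z }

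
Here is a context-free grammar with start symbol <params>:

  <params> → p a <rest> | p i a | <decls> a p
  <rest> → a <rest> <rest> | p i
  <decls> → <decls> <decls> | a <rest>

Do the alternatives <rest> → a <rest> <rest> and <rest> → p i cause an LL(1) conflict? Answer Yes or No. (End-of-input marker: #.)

FIRST(a <rest> <rest>) = { a } and FIRST(p i) = { p }.
The FIRST sets are disjoint and neither alternative is nullable — no conflict.

No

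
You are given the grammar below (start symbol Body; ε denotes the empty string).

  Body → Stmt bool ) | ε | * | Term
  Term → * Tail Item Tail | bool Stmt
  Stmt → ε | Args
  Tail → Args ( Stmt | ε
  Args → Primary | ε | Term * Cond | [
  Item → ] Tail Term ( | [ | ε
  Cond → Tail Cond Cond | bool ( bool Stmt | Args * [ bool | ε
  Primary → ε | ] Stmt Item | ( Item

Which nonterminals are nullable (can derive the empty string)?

Directly nullable (have an ε-production): Body, Stmt, Tail, Args, Item, Cond, Primary.
No other nonterminal has a production whose RHS symbols are all nullable.

{ Args, Body, Cond, Item, Primary, Stmt, Tail }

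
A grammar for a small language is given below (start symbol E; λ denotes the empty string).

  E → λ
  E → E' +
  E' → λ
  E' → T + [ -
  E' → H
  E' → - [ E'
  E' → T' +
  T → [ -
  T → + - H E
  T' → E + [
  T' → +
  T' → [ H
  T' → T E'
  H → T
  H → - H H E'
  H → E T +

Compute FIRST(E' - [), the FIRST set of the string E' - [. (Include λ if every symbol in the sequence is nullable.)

{ +, -, [ }

Add FIRST(E')\{λ} = { +, -, [ }; E' is nullable, continue.
- is a terminal; add {-} and stop.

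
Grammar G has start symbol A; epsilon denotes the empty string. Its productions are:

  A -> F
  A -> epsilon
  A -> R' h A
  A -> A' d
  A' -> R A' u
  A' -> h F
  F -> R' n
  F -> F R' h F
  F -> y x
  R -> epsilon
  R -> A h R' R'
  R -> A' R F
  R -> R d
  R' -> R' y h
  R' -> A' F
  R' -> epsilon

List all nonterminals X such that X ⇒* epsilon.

{ A, R, R' }

Directly nullable (have an epsilon-production): A, R, R'.
No other nonterminal has a production whose RHS symbols are all nullable.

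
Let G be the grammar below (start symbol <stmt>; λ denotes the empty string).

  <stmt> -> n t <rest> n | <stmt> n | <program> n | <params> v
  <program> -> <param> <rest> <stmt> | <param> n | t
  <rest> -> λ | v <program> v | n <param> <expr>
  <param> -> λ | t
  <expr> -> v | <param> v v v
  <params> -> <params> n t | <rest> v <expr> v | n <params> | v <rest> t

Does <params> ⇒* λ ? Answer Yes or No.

No

Nullable nonterminals: <param>, <rest>.
No production of <params> has an RHS whose symbols are all nullable, so <params> is not nullable.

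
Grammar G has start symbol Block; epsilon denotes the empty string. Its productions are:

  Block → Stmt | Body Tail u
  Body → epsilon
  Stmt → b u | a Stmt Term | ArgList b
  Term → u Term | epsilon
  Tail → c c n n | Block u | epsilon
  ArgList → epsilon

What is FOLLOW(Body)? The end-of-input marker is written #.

In Block → Body Tail u: add FIRST(Tail u) = { a, b, c, u }.
Union: FOLLOW(Body) = { a, b, c, u }.

{ a, b, c, u }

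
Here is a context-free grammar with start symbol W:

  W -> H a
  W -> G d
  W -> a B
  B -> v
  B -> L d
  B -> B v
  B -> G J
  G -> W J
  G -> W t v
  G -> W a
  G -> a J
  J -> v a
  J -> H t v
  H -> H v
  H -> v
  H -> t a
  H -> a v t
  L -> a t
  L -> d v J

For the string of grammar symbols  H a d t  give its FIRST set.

Add FIRST(H) = { a, t, v }; H is not nullable, stop.

{ a, t, v }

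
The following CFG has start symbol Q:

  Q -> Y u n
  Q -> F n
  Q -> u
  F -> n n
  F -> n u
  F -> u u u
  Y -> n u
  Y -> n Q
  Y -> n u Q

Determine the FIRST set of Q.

From Q -> Y u n: add FIRST(Y) = { n }.
From Q -> F n: add FIRST(F) = { n, u }.
Q -> u contributes {u}.
Union: FIRST(Q) = { n, u }.

{ n, u }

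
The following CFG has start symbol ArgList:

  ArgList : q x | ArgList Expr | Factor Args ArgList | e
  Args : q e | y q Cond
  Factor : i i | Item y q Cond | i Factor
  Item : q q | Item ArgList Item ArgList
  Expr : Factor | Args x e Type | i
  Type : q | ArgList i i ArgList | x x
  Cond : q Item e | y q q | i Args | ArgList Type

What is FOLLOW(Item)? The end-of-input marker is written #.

In Factor : Item y q Cond: add FIRST(y q Cond) = { y }.
In Item : Item ArgList Item ArgList: add FIRST(ArgList Item ArgList) = { e, i, q }.
In Item : Item ArgList Item ArgList: add FIRST(ArgList) = { e, i, q }.
In Cond : q Item e: add FIRST(e) = { e }.
Union: FOLLOW(Item) = { e, i, q, y }.

{ e, i, q, y }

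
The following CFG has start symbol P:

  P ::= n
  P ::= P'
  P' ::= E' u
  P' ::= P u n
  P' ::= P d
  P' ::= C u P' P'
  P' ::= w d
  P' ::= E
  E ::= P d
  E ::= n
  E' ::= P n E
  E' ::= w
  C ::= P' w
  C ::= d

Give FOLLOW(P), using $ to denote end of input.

{ $, d, n, u }

P is the start symbol, so $ ∈ FOLLOW(P).
In P' ::= P u n: add FIRST(u n) = { u }.
In P' ::= P d: add FIRST(d) = { d }.
In E ::= P d: add FIRST(d) = { d }.
In E' ::= P n E: add FIRST(n E) = { n }.
Union: FOLLOW(P) = { $, d, n, u }.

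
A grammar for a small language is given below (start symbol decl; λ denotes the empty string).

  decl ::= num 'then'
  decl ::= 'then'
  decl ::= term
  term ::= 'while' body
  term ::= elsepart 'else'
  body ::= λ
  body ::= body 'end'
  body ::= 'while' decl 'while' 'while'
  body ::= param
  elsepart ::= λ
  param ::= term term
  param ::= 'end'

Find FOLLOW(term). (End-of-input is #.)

In decl ::= term: term is at the end, add FOLLOW(decl) = { #, 'while' }.
In param ::= term term: add FIRST(term) = { 'else', 'while' }.
In param ::= term term: term is at the end, add FOLLOW(param) = { #, 'else', 'end', 'while' }.
Union: FOLLOW(term) = { #, 'else', 'end', 'while' }.

{ #, 'else', 'end', 'while' }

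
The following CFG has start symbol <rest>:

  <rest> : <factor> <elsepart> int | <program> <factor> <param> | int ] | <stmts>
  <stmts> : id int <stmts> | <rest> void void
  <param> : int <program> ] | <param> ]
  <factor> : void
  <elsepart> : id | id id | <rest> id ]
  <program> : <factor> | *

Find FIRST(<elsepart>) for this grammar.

<elsepart> : id contributes {id}.
<elsepart> : id id contributes {id}.
From <elsepart> : <rest> id ]: add FIRST(<rest>) = { *, id, int, void }.
Union: FIRST(<elsepart>) = { *, id, int, void }.

{ *, id, int, void }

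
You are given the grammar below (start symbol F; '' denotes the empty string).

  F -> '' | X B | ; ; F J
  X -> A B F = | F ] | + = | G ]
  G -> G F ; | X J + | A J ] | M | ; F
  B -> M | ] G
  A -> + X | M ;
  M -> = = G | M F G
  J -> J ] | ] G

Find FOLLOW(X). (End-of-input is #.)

In F -> X B: add FIRST(B) = { =, ] }.
In G -> X J +: add FIRST(J +) = { ] }.
In A -> + X: X is at the end, add FOLLOW(A) = { =, ] }.
Union: FOLLOW(X) = { =, ] }.

{ =, ] }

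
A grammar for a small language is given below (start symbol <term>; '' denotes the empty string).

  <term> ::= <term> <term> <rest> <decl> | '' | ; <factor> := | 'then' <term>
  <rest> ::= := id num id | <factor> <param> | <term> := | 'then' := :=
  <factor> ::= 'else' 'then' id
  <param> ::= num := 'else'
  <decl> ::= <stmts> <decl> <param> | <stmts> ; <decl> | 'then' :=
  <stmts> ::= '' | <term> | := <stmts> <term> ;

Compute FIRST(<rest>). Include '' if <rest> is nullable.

{ 'else', 'then', :=, ; }

<rest> ::= := id num id contributes {:=}.
From <rest> ::= <factor> <param>: add FIRST(<factor>) = { 'else' }.
From <rest> ::= <term> :=: <term> nullable, take FIRST(<term>) ∪ {:=} = { 'else', 'then', :=, ; }.
<rest> ::= 'then' := := contributes {'then'}.
Union: FIRST(<rest>) = { 'else', 'then', :=, ; }.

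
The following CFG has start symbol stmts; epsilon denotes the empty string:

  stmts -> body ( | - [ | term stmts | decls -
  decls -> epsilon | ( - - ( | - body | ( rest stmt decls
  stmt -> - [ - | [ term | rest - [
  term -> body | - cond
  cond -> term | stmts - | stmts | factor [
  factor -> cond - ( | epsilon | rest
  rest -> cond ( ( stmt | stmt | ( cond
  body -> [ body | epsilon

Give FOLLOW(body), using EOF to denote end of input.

{ (, -, [ }

In stmts -> body (: add FIRST(() = { ( }.
In decls -> - body: body is at the end, add FOLLOW(decls) = { - }.
In term -> body: body is at the end, add FOLLOW(term) = { (, -, [ }.
In body -> [ body: body is at the end, add FOLLOW(body) = { (, -, [ }.
Union: FOLLOW(body) = { (, -, [ }.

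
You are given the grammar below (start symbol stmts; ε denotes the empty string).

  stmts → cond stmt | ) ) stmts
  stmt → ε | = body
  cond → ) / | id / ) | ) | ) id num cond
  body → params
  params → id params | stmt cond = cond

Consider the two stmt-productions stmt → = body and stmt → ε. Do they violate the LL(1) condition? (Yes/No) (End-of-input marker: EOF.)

FIRST(= body) = { = } and FIRST(ε) = { ε }.
The second is nullable but FOLLOW(stmt) = { EOF, ), id } is disjoint from FIRST of the first.

No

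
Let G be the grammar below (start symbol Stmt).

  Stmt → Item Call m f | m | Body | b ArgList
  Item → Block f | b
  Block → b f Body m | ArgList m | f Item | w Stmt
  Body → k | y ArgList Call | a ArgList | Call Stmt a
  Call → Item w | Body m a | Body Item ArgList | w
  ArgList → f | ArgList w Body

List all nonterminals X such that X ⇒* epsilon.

No nonterminal has an empty production or an RHS whose symbols are all nullable.

{ } (none)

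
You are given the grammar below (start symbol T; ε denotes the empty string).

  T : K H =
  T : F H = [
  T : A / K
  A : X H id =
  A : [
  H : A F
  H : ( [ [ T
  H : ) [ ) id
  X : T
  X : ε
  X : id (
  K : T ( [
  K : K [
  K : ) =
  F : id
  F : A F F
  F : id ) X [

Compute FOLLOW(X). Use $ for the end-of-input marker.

In A : X H id =: add FIRST(H id =) = { (, ), [, id }.
In F : id ) X [: add FIRST([) = { [ }.
Union: FOLLOW(X) = { (, ), [, id }.

{ (, ), [, id }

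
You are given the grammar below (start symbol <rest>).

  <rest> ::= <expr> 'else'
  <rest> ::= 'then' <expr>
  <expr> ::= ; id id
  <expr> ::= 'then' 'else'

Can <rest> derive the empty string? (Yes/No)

No nonterminal in this grammar is nullable.
No production of <rest> has an RHS whose symbols are all nullable, so <rest> is not nullable.

No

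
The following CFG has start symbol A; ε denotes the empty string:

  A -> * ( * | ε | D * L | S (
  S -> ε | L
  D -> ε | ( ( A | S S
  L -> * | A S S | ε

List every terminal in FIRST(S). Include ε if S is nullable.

S -> ε contributes ε.
From S -> L: add FIRST(L) = { (, *, ε } (including ε since L is nullable).
Union: FIRST(S) = { (, *, ε }.

{ (, *, ε }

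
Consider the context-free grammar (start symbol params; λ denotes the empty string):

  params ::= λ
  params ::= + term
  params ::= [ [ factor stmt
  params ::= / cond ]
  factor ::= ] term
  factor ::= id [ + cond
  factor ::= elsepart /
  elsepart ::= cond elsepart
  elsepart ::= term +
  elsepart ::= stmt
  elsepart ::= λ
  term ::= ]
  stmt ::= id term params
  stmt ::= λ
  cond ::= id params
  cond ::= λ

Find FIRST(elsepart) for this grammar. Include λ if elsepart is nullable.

{ ], id, λ }

From elsepart ::= cond elsepart: cond, elsepart nullable, take FIRST(cond) ∪ FIRST(elsepart) = { ], id }; also λ since the whole RHS is nullable.
From elsepart ::= term +: add FIRST(term) = { ] }.
From elsepart ::= stmt: add FIRST(stmt) = { id, λ } (including λ since stmt is nullable).
elsepart ::= λ contributes λ.
Union: FIRST(elsepart) = { ], id, λ }.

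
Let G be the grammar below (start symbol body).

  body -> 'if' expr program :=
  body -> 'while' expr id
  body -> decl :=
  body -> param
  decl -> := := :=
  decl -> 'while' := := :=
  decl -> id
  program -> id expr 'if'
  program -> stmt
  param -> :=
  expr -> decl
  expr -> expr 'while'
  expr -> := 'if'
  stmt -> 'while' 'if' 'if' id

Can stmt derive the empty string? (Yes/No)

No nonterminal in this grammar is nullable.
No production of stmt has an RHS whose symbols are all nullable, so stmt is not nullable.

No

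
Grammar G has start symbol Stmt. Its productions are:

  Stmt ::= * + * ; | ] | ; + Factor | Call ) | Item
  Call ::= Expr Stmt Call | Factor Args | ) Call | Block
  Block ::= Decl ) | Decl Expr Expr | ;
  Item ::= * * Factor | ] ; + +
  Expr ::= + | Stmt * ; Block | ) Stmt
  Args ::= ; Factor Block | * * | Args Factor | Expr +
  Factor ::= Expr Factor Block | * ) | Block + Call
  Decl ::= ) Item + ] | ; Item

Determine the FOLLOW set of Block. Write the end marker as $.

{ $, ), *, +, ;, ] }

In Call ::= Block: Block is at the end, add FOLLOW(Call) = { $, ), *, +, ;, ] }.
In Expr ::= Stmt * ; Block: Block is at the end, add FOLLOW(Expr) = { $, ), *, +, ;, ] }.
In Args ::= ; Factor Block: Block is at the end, add FOLLOW(Args) = { $, ), *, +, ;, ] }.
In Factor ::= Expr Factor Block: Block is at the end, add FOLLOW(Factor) = { $, ), *, +, ;, ] }.
In Factor ::= Block + Call: add FIRST(+ Call) = { + }.
Union: FOLLOW(Block) = { $, ), *, +, ;, ] }.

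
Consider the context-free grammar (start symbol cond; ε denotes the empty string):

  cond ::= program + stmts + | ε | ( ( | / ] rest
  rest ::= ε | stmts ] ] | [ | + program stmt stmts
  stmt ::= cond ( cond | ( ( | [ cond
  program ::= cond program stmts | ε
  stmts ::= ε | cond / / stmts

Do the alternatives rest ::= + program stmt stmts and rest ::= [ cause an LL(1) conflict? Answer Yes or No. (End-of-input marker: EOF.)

FIRST(+ program stmt stmts) = { + } and FIRST([) = { [ }.
The FIRST sets are disjoint and neither alternative is nullable — no conflict.

No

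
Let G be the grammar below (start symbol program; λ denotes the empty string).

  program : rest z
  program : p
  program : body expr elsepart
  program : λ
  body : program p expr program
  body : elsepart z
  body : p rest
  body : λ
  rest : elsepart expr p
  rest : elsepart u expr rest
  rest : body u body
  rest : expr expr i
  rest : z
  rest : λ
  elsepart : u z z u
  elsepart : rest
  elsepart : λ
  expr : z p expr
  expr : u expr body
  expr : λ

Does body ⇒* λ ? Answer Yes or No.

body has an λ-production, so body ⇒ λ.

Yes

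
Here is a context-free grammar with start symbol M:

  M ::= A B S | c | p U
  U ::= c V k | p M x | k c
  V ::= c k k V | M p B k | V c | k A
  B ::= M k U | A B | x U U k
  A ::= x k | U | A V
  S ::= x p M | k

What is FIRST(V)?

{ c, k, p, x }

V ::= c k k V contributes {c}.
From V ::= M p B k: add FIRST(M) = { c, k, p, x }.
From V ::= V c: add FIRST(V) = { c, k, p, x }.
V ::= k A contributes {k}.
Union: FIRST(V) = { c, k, p, x }.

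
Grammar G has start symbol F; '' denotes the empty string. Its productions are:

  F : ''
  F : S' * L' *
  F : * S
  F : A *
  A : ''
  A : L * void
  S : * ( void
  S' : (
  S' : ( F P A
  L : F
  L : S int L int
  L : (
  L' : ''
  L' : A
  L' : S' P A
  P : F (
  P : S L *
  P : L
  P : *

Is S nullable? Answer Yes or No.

Nullable nonterminals: A, F, L, L', P.
No production of S has an RHS whose symbols are all nullable, so S is not nullable.

No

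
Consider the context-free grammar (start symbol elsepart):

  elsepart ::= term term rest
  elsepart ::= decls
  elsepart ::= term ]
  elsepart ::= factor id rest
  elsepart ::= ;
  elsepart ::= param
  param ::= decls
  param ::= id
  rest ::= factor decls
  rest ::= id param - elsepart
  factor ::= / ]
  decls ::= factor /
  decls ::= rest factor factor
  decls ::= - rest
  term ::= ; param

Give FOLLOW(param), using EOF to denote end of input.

In elsepart ::= param: param is at the end, add FOLLOW(elsepart) = { EOF, -, /, ;, ], id }.
In rest ::= id param - elsepart: add FIRST(- elsepart) = { - }.
In term ::= ; param: param is at the end, add FOLLOW(term) = { /, ;, ], id }.
Union: FOLLOW(param) = { EOF, -, /, ;, ], id }.

{ EOF, -, /, ;, ], id }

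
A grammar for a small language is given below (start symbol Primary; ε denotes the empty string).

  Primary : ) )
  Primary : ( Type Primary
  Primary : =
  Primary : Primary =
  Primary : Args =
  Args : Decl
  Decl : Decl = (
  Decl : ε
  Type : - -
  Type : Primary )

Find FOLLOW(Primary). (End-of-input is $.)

Primary is the start symbol, so $ ∈ FOLLOW(Primary).
In Primary : ( Type Primary: Primary is at the end, add FOLLOW(Primary) = { $, ), = }.
In Primary : Primary =: add FIRST(=) = { = }.
In Type : Primary ): add FIRST()) = { ) }.
Union: FOLLOW(Primary) = { $, ), = }.

{ $, ), = }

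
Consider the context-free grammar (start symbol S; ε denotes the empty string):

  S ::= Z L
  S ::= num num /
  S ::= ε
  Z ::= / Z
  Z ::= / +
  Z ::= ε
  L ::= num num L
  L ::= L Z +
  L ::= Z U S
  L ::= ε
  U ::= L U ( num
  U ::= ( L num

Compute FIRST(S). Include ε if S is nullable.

From S ::= Z L: Z, L nullable, take FIRST(Z) ∪ FIRST(L) = { (, +, /, num }; also ε since the whole RHS is nullable.
S ::= num num / contributes {num}.
S ::= ε contributes ε.
Union: FIRST(S) = { (, +, /, num, ε }.

{ (, +, /, num, ε }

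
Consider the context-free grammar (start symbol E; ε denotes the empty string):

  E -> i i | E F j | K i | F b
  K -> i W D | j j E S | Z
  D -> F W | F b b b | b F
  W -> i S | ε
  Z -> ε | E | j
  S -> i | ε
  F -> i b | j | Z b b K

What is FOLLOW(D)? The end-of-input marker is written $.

{ b, i, j }

In K -> i W D: D is at the end, add FOLLOW(K) = { b, i, j }.
Union: FOLLOW(D) = { b, i, j }.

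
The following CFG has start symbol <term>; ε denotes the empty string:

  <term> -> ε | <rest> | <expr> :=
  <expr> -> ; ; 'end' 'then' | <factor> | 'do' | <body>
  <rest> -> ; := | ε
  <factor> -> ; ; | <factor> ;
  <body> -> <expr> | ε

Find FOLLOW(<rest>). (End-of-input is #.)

{ # }

In <term> -> <rest>: <rest> is at the end, add FOLLOW(<term>) = { # }.
Union: FOLLOW(<rest>) = { # }.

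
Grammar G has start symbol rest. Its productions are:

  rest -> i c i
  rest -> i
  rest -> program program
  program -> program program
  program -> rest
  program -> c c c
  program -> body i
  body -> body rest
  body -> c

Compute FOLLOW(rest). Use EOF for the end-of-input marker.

{ EOF, c, i }

rest is the start symbol, so EOF ∈ FOLLOW(rest).
In program -> rest: rest is at the end, add FOLLOW(program) = { EOF, c, i }.
In body -> body rest: rest is at the end, add FOLLOW(body) = { c, i }.
Union: FOLLOW(rest) = { EOF, c, i }.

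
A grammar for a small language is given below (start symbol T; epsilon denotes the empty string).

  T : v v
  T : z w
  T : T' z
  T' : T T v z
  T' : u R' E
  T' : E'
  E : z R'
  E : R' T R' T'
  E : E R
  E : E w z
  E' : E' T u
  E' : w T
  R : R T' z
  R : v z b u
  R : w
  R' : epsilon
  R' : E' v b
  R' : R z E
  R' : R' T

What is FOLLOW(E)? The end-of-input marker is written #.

In T' : u R' E: E is at the end, add FOLLOW(T') = { u, v, w, z }.
In E : E R: add FIRST(R) = { v, w }.
In E : E w z: add FIRST(w z) = { w }.
In R' : R z E: E is at the end, add FOLLOW(R') = { u, v, w, z }.
Union: FOLLOW(E) = { u, v, w, z }.

{ u, v, w, z }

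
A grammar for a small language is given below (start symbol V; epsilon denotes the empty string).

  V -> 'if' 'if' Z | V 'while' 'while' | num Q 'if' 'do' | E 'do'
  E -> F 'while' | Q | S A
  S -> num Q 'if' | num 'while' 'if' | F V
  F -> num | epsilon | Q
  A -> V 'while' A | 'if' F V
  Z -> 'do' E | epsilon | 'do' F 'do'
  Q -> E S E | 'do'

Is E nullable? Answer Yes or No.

Nullable nonterminals: F, Z.
No production of E has an RHS whose symbols are all nullable, so E is not nullable.

No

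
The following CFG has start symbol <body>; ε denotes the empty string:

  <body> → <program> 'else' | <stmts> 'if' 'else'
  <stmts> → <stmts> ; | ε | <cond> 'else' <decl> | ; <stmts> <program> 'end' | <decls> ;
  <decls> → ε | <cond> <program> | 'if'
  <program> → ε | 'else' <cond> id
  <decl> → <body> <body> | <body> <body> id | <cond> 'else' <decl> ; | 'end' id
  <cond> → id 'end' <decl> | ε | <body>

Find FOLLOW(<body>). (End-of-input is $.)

<body> is the start symbol, so $ ∈ FOLLOW(<body>).
In <decl> → <body> <body>: add FIRST(<body>) = { 'else', 'if', ;, id }.
In <decl> → <body> <body>: <body> is at the end, add FOLLOW(<decl>) = { 'else', 'end', 'if', ;, id }.
In <decl> → <body> <body> id: add FIRST(<body> id) = { 'else', 'if', ;, id }.
In <decl> → <body> <body> id: add FIRST(id) = { id }.
In <cond> → <body>: <body> is at the end, add FOLLOW(<cond>) = { 'else', ;, id }.
Union: FOLLOW(<body>) = { $, 'else', 'end', 'if', ;, id }.

{ $, 'else', 'end', 'if', ;, id }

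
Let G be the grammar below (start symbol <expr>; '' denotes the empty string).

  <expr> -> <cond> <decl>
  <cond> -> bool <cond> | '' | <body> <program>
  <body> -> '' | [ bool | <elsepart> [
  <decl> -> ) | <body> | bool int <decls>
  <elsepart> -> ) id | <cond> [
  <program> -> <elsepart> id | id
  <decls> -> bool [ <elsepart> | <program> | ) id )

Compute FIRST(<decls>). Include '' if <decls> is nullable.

{ ), [, bool, id }

<decls> -> bool [ <elsepart> contributes {bool}.
From <decls> -> <program>: add FIRST(<program>) = { ), [, bool, id }.
<decls> -> ) id ) contributes {)}.
Union: FIRST(<decls>) = { ), [, bool, id }.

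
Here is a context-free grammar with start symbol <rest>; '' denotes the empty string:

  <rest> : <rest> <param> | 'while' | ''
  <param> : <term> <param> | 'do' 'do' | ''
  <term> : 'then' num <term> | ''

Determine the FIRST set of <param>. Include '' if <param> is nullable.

From <param> : <term> <param>: <term>, <param> nullable, take FIRST(<term>) ∪ FIRST(<param>) = { 'do', 'then' }; also '' since the whole RHS is nullable.
<param> : 'do' 'do' contributes {'do'}.
<param> : '' contributes ''.
Union: FIRST(<param>) = { 'do', 'then', '' }.

{ 'do', 'then', '' }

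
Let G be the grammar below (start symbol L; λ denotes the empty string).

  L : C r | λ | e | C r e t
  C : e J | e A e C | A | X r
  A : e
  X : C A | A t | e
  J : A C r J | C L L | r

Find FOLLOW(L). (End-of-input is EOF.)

{ EOF, e, r }

L is the start symbol, so EOF ∈ FOLLOW(L).
In J : C L L: add FIRST(L)\{λ} = { e }.
  Since L is nullable, also add FOLLOW(J) = { e, r }.
In J : C L L: L is at the end, add FOLLOW(J) = { e, r }.
Union: FOLLOW(L) = { EOF, e, r }.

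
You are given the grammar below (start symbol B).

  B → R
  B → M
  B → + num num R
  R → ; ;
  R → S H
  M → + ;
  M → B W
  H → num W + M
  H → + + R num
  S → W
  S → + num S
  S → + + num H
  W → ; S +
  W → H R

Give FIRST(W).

{ +, ;, num }

W → ; S + contributes {;}.
From W → H R: add FIRST(H) = { +, num }.
Union: FIRST(W) = { +, ;, num }.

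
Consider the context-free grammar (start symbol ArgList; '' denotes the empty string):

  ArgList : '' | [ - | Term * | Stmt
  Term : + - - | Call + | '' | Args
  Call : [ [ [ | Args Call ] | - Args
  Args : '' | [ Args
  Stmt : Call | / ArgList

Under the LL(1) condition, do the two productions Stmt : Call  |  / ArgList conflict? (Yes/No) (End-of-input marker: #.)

FIRST(Call) = { -, [ } and FIRST(/ ArgList) = { / }.
The FIRST sets are disjoint and neither alternative is nullable — no conflict.

No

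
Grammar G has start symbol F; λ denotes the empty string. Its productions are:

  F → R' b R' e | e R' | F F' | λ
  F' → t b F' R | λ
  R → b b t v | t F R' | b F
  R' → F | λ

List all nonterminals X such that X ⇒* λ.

{ F, F', R' }

Directly nullable (have an λ-production): F, F', R'.
No other nonterminal has a production whose RHS symbols are all nullable.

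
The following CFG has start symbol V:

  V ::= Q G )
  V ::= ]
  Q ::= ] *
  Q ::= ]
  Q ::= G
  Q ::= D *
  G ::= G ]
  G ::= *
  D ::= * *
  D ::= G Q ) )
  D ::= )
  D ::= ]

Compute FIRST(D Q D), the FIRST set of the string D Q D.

{ ), *, ] }

Add FIRST(D) = { ), *, ] }; D is not nullable, stop.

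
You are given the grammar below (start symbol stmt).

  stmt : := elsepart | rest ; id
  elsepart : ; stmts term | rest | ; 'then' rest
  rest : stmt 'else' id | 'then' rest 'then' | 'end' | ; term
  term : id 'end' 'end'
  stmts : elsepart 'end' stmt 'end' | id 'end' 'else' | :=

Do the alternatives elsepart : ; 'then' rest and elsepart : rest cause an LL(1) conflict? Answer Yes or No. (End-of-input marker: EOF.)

Yes

FIRST(; 'then' rest) = { ; } and FIRST(rest) = { 'end', 'then', :=, ; }.
Both contain ;, so the two alternatives are not disjoint — LL(1) conflict.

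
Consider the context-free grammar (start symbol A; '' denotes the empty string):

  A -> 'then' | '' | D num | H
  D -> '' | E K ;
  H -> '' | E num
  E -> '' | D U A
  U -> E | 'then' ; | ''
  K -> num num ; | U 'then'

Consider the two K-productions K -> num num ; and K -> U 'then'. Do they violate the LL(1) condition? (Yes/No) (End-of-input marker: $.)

FIRST(num num ;) = { num } and FIRST(U 'then') = { 'then', num }.
Both contain num, so the two alternatives are not disjoint — LL(1) conflict.

Yes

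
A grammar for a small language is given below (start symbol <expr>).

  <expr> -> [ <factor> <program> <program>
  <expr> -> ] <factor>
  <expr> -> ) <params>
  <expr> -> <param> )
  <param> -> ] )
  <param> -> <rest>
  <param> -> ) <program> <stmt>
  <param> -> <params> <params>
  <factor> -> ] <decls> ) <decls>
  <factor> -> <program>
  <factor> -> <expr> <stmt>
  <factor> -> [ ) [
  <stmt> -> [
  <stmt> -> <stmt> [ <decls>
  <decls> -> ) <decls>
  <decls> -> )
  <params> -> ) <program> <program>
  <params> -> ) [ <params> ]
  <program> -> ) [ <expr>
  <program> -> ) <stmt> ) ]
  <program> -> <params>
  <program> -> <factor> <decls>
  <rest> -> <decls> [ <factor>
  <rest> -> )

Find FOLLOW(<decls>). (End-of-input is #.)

In <factor> -> ] <decls> ) <decls>: add FIRST() <decls>) = { ) }.
In <factor> -> ] <decls> ) <decls>: <decls> is at the end, add FOLLOW(<factor>) = { #, ), [, ] }.
In <stmt> -> <stmt> [ <decls>: <decls> is at the end, add FOLLOW(<stmt>) = { #, ), [, ] }.
In <decls> -> ) <decls>: <decls> is at the end, add FOLLOW(<decls>) = { #, ), [, ] }.
In <program> -> <factor> <decls>: <decls> is at the end, add FOLLOW(<program>) = { #, ), [, ] }.
In <rest> -> <decls> [ <factor>: add FIRST([ <factor>) = { [ }.
Union: FOLLOW(<decls>) = { #, ), [, ] }.

{ #, ), [, ] }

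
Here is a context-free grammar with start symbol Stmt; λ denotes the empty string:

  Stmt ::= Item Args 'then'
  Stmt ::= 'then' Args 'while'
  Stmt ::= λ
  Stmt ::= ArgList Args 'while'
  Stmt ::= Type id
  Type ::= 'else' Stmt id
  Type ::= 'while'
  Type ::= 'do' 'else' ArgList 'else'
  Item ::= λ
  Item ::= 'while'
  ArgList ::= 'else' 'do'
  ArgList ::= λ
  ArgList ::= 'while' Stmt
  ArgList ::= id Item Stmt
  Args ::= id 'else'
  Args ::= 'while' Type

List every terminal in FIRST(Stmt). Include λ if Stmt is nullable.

From Stmt ::= Item Args 'then': Item nullable, take FIRST(Item) ∪ FIRST(Args) = { 'while', id }.
Stmt ::= 'then' Args 'while' contributes {'then'}.
Stmt ::= λ contributes λ.
From Stmt ::= ArgList Args 'while': ArgList nullable, take FIRST(ArgList) ∪ FIRST(Args) = { 'else', 'while', id }.
From Stmt ::= Type id: add FIRST(Type) = { 'do', 'else', 'while' }.
Union: FIRST(Stmt) = { 'do', 'else', 'then', 'while', id, λ }.

{ 'do', 'else', 'then', 'while', id, λ }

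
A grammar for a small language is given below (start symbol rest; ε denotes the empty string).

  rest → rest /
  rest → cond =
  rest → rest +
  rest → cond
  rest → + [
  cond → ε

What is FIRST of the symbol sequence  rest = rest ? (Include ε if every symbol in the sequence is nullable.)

Add FIRST(rest)\{ε} = { +, /, = }; rest is nullable, continue.
= is a terminal; add {=} and stop.

{ +, /, = }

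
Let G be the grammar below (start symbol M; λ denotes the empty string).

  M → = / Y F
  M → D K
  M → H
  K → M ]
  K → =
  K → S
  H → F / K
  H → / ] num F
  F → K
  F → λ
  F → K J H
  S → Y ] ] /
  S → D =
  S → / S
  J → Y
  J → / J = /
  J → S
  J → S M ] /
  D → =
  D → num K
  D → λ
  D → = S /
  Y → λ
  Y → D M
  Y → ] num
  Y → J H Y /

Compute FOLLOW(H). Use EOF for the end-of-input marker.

{ EOF, /, =, ], num }

In M → H: H is at the end, add FOLLOW(M) = { EOF, /, =, ], num }.
In F → K J H: H is at the end, add FOLLOW(F) = { EOF, /, =, ], num }.
In Y → J H Y /: add FIRST(Y /) = { /, =, ], num }.
Union: FOLLOW(H) = { EOF, /, =, ], num }.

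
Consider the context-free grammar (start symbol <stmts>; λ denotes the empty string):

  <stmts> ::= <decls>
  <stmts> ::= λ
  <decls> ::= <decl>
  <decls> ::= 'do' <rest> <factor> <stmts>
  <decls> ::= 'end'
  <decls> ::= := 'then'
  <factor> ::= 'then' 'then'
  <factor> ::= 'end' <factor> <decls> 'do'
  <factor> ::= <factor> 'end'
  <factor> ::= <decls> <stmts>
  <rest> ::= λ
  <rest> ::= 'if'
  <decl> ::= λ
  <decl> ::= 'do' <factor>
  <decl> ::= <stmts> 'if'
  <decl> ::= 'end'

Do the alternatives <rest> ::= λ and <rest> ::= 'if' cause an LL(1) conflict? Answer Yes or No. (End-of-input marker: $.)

FIRST(λ) = { λ } and FIRST('if') = { 'if' }.
The first alternative is nullable and FOLLOW(<rest>) = { $, 'do', 'end', 'if', 'then', := } shares 'if' with FIRST of the second — conflict.

Yes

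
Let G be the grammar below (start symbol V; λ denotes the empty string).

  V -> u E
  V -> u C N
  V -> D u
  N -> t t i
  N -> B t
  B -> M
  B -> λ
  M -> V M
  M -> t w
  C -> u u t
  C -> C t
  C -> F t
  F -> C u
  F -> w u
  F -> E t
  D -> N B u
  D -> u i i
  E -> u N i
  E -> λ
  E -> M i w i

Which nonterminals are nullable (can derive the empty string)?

Directly nullable (have an λ-production): B, E.
No other nonterminal has a production whose RHS symbols are all nullable.

{ B, E }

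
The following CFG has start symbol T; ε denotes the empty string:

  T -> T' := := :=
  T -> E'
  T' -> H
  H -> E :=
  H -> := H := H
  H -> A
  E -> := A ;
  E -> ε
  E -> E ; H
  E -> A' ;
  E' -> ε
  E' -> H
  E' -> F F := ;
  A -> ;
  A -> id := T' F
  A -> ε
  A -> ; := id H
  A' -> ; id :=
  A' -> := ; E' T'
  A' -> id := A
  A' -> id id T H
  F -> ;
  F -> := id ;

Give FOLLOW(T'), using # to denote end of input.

In T -> T' := := :=: add FIRST(:= := :=) = { := }.
In A -> id := T' F: add FIRST(F) = { :=, ; }.
In A' -> := ; E' T': T' is at the end, add FOLLOW(A') = { ; }.
Union: FOLLOW(T') = { :=, ; }.

{ :=, ; }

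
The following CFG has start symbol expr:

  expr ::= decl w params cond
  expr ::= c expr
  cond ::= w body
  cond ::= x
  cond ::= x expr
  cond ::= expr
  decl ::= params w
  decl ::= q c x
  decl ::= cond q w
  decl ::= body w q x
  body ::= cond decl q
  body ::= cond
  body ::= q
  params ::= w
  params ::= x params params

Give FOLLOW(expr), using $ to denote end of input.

expr is the start symbol, so $ ∈ FOLLOW(expr).
In expr ::= c expr: expr is at the end, add FOLLOW(expr) = { $, c, q, w, x }.
In cond ::= x expr: expr is at the end, add FOLLOW(cond) = { $, c, q, w, x }.
In cond ::= expr: expr is at the end, add FOLLOW(cond) = { $, c, q, w, x }.
Union: FOLLOW(expr) = { $, c, q, w, x }.

{ $, c, q, w, x }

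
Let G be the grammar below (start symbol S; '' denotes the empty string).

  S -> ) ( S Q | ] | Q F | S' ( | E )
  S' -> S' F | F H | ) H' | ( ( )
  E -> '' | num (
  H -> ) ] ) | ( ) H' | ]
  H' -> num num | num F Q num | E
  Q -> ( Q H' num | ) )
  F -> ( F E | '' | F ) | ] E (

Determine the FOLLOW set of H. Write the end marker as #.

In S' -> F H: H is at the end, add FOLLOW(S') = { (, ), ] }.
Union: FOLLOW(H) = { (, ), ] }.

{ (, ), ] }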